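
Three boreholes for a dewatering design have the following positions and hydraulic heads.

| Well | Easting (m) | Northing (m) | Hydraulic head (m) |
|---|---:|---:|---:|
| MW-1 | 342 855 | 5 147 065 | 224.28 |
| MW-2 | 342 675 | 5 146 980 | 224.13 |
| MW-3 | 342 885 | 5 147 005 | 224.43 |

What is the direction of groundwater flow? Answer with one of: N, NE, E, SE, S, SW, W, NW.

NW

Taking MW-1 as reference: MW-2−MW-1 = (-180, -85, -0.15); MW-3−MW-1 = (30, -60, +0.15).
Solve a·Δx + b·Δy = Δh: det = (-180)·(-60) − 30·(-85) = 13350.
∂h/∂x = [(-0.15)·(-60) − (+0.15)·(-85)] / 13350 = +0.001629
∂h/∂y = [(-180)·(+0.15) − 30·(-0.15)] / 13350 = -0.001685
Flow = −∇h = (-0.001629 east, +0.001685 north), which points northwest.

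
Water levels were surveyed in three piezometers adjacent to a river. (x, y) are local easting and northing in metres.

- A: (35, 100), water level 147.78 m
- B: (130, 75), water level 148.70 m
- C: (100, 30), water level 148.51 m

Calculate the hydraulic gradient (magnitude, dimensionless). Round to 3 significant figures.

Differences from A: to B (Δx, Δy, Δh) = (95, -25, +0.92); to C = (65, -70, +0.73).
Solve a·Δx + b·Δy = Δh: det = 95·(-70) − 65·(-25) = -5025.
∂h/∂x = [(+0.92)·(-70) − (+0.73)·(-25)] / -5025 = +0.009184
∂h/∂y = [95·(+0.73) − 65·(+0.92)] / -5025 = -0.001900
|∇h| = √(0.009184² + -0.001900²) = 0.009378

0.00938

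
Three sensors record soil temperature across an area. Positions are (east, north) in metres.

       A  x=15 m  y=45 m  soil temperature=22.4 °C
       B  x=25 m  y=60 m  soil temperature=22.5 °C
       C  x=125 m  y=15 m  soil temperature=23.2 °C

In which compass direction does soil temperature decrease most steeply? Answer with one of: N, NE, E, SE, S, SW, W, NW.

W

Three-point gradient (reference A): Δ to B = (10, 15, +0.1), Δ to C = (110, -30, +0.8).
∂T/∂x = +0.007692, ∂T/∂y = +0.001538 (det = -1950).
Steepest decrease is along −∇f = (-0.007692 E, -0.001538 N) → west.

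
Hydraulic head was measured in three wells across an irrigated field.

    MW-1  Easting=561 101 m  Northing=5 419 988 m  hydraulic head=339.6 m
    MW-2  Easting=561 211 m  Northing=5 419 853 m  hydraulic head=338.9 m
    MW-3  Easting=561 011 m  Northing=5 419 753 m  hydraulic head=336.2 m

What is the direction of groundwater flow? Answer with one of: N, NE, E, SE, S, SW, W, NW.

SW

Taking MW-1 as reference: MW-2−MW-1 = (110, -135, -0.7); MW-3−MW-1 = (-90, -235, -3.4).
Solve a·Δx + b·Δy = Δh: det = 110·(-235) − (-90)·(-135) = -38000.
∂h/∂x = [(-0.7)·(-235) − (-3.4)·(-135)] / -38000 = +0.007750
∂h/∂y = [110·(-3.4) − (-90)·(-0.7)] / -38000 = +0.01150
Flow = −∇h = (-0.007750 east, -0.01150 north), which points southwest.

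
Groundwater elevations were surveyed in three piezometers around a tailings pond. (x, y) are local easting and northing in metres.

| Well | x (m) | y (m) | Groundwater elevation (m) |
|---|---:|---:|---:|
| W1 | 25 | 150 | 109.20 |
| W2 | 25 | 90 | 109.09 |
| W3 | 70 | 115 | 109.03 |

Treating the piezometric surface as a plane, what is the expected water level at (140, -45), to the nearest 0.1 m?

Differences from W1: to W2 (Δx, Δy, Δh) = (0, -60, -0.11); to W3 = (45, -35, -0.17).
Determinant of the coordinate differences = 0·(-35) − 45·(-60) = 2700.
∂h/∂x = [(-0.11)·(-35) − (-0.17)·(-60)] / 2700 = -0.002352
∂h/∂y = [0·(-0.17) − 45·(-0.11)] / 2700 = +0.001833
h(140, -45) = 109.20 + (-0.002352)·(115) + (+0.001833)·(-195) = 109.20 -0.270 -0.357 = 108.572 m.

108.6 m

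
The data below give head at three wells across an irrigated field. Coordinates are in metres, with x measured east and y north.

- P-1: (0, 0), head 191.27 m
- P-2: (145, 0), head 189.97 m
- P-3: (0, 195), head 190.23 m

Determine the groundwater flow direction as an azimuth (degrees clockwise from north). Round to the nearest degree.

∂h/∂x = (189.97 − 191.27) / (145 − 0) = -0.008966
∂h/∂y = (190.23 − 191.27) / (195 − 0) = -0.005333
Flow direction (−∇h) has components (+0.008966 E, +0.005333 N).
Azimuth = atan2(E, N) = atan2(+0.008966, +0.005333) = 59.3° ≈ 059°.

059°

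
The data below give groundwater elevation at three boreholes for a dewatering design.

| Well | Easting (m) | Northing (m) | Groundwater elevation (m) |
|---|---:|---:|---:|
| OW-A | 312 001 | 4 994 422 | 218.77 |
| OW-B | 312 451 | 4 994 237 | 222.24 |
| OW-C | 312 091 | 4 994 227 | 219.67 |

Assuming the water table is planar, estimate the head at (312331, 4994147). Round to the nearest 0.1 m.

Three-point gradient (reference OW-A): Δ to OW-B = (450, -185, +3.47), Δ to OW-C = (90, -195, +0.90).
∂h/∂x = +0.007175, ∂h/∂y = -0.001304 (det = -71100).
h(312331, 4994147) = 218.77 + (+0.007175)·(330) + (-0.001304)·(-275) = 218.77 +2.368 +0.359 = 221.496 m.

221.5 m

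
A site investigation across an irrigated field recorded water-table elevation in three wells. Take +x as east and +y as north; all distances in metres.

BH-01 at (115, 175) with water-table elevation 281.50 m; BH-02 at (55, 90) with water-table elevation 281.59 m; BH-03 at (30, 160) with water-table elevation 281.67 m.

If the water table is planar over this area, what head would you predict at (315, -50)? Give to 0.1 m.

281.0 m

Taking BH-01 as reference: BH-02−BH-01 = (-60, -85, +0.09); BH-03−BH-01 = (-85, -15, +0.17).
Solve a·Δx + b·Δy = Δh: det = (-60)·(-15) − (-85)·(-85) = -6325.
∂h/∂x = [(+0.09)·(-15) − (+0.17)·(-85)] / -6325 = -0.002071
∂h/∂y = [(-60)·(+0.17) − (-85)·(+0.09)] / -6325 = +0.0004032
h(315, -50) = 281.50 + (-0.002071)·(200) + (+0.0004032)·(-225) = 281.50 -0.414 -0.091 = 280.995 m.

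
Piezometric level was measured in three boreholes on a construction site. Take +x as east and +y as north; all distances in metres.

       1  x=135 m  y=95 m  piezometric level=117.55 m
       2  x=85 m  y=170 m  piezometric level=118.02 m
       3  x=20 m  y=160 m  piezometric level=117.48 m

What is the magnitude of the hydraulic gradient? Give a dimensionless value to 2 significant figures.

Taking 1 as reference: 2−1 = (-50, 75, +0.47); 3−1 = (-115, 65, -0.07).
Solve a·Δx + b·Δy = Δh: det = (-50)·65 − (-115)·75 = 5375.
∂h/∂x = [(+0.47)·65 − (-0.07)·75] / 5375 = +0.006660
∂h/∂y = [(-50)·(-0.07) − (-115)·(+0.47)] / 5375 = +0.01071
|∇h| = √(0.006660² + 0.01071²) = 0.01261

0.013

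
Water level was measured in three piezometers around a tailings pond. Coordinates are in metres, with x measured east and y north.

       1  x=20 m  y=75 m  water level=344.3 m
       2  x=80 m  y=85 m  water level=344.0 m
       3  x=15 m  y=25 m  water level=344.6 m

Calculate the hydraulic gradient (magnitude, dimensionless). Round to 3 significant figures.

0.00692

With h = a·x + b·y + c and 1 as origin, the differences give:
  60·a + 10·b = -0.3
  (-5)·a + (-50)·b = +0.3
Eliminate b (×(-50) and ×10, subtract): -2950·a = 12.00 → a = ∂h/∂x = -0.004068
Back-substitute: b = ∂h/∂y = -0.005593.
|∇h| = √(-0.004068² + -0.005593²) = 0.006916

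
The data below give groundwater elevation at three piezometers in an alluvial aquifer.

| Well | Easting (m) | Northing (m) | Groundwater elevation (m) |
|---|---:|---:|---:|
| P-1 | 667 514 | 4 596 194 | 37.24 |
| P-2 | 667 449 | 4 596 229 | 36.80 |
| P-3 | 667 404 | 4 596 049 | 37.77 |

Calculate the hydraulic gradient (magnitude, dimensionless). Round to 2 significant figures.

Taking P-1 as reference: P-2−P-1 = (-65, 35, -0.44); P-3−P-1 = (-110, -145, +0.53).
Determinant of the coordinate differences = (-65)·(-145) − (-110)·35 = 13275.
∂h/∂x = [(-0.44)·(-145) − (+0.53)·35] / 13275 = +0.003409
∂h/∂y = [(-65)·(+0.53) − (-110)·(-0.44)] / 13275 = -0.006241
|∇h| = √(0.003409² + -0.006241²) = 0.007111

0.0071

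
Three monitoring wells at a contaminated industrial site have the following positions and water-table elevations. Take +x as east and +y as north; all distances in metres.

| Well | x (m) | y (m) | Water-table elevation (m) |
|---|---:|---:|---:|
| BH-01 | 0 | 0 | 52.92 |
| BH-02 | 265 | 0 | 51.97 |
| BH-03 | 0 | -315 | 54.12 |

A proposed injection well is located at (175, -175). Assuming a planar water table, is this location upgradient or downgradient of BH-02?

∂h/∂x = (51.97 − 52.92) / (265 − 0) = -0.003585
∂h/∂y = (54.12 − 52.92) / (-315 − 0) = -0.003810
Head at (175, -175) = 52.92 + (-0.003585)·(175) + (-0.003810)·(-175) = 52.96 m.
That is higher than the 51.97 m at BH-02, so the point is upgradient.

upgradient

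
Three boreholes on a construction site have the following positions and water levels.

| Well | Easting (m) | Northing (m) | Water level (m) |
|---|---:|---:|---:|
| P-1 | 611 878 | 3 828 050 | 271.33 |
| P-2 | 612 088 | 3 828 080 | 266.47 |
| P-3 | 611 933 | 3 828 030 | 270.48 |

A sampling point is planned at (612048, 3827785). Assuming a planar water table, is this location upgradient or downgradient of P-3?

upgradient

With h = a·x + b·y + c and P-1 as origin, the differences give:
  210·a + 30·b = -4.86
  55·a + (-20)·b = -0.85
Eliminate b (×(-20) and ×30, subtract): -5850·a = 122.700 → a = ∂h/∂x = -0.02097
Back-substitute: b = ∂h/∂y = -0.01518.
Head at (612048, 3827785) = 271.33 + (-0.02097)·(170) + (-0.01518)·(-265) = 271.79 m.
That is higher than the 270.48 m at P-3, so the point is upgradient.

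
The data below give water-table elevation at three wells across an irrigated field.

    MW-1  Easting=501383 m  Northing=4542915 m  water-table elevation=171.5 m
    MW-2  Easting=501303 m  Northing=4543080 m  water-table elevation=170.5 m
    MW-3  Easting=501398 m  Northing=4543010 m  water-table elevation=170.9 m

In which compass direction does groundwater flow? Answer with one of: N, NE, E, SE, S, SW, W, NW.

N

With h = a·x + b·y + c and MW-1 as origin, the differences give:
  (-80)·a + 165·b = -1.0
  15·a + 95·b = -0.6
Eliminate b (×95 and ×165, subtract): -10075·a = 4.00 → a = ∂h/∂x = -0.0003970
Back-substitute: b = ∂h/∂y = -0.006253.
Flow = −∇h = (+0.0003970 east, +0.006253 north), which points north.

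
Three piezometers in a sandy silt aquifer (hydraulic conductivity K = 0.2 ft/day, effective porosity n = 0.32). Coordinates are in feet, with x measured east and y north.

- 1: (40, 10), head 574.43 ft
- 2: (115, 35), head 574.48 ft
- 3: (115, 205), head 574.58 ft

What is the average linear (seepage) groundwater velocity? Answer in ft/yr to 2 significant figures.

Differences from 1: to 2 (Δx, Δy, Δh) = (75, 25, +0.05); to 3 = (75, 195, +0.15).
Determinant of the coordinate differences = 75·195 − 75·25 = 12750.
∂h/∂x = [(+0.05)·195 − (+0.15)·25] / 12750 = +0.0004706
∂h/∂y = [75·(+0.15) − 75·(+0.05)] / 12750 = +0.0005882
|∇h| = √(0.0004706² + 0.0005882²) = 0.0007533
Seepage velocity v = K·i/n = 0.2 × 0.0007533 / 0.32 = 0.0004708 ft/day = 0.172 ft/yr.

0.17 ft/yr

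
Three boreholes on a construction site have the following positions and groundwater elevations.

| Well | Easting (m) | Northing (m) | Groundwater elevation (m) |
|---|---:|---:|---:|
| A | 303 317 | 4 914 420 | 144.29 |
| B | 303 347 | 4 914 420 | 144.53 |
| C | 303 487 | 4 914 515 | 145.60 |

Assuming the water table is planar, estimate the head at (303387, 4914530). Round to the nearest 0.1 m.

144.8 m

With h = a·x + b·y + c and A as origin, the differences give:
  30·a + 0·b = +0.24
  170·a + 95·b = +1.31
Eliminate b (×95 and ×0, subtract): 2850·a = 22.800 → a = ∂h/∂x = +0.008000
Back-substitute: b = ∂h/∂y = -0.0005263.
h(303387, 4914530) = 144.29 + (+0.008000)·(70) + (-0.0005263)·(110) = 144.29 +0.560 -0.058 = 144.792 m.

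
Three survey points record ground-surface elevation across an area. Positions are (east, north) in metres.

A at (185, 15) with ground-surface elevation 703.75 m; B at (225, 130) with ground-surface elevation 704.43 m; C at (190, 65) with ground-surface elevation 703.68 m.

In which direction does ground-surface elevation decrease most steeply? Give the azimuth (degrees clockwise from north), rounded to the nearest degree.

278°

With z = a·x + b·y + c and A as origin, the differences give:
  40·a + 115·b = +0.68
  5·a + 50·b = -0.07
Eliminate b (×50 and ×115, subtract): 1425·a = 42.050 → a = ∂z/∂x = +0.02951
Back-substitute: b = ∂z/∂y = -0.004351.
Steepest decrease is along −∇f: components (-0.02951 E, +0.004351 N).
Azimuth = atan2(-0.02951, +0.004351) = 278.4° ≈ 278°.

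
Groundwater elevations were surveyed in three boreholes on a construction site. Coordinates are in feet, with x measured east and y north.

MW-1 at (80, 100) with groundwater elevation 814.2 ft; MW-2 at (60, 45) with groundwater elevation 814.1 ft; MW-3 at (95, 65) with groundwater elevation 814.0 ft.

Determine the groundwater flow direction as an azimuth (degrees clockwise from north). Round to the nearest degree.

126°

With h = a·x + b·y + c and MW-1 as origin, the differences give:
  (-20)·a + (-55)·b = -0.1
  15·a + (-35)·b = -0.2
Eliminate b (×(-35) and ×(-55), subtract): 1525·a = -7.50 → a = ∂h/∂x = -0.004918
Back-substitute: b = ∂h/∂y = +0.003607.
Flow direction (−∇h) has components (+0.004918 E, -0.003607 N).
Azimuth = atan2(E, N) = atan2(+0.004918, -0.003607) = 126.3° ≈ 126°.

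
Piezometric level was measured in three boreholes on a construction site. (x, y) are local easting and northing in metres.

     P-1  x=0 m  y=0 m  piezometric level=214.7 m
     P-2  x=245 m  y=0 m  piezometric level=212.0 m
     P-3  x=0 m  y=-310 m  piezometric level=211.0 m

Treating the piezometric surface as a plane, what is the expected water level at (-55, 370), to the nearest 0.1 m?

∂h/∂x = (212.0 − 214.7) / (245 − 0) = -0.01102
∂h/∂y = (211.0 − 214.7) / (-310 − 0) = +0.01194
h(-55, 370) = 214.7 + (-0.01102)·(-55) + (+0.01194)·(370) = 214.7 +0.606 +4.416 = 219.722 m.

219.7 m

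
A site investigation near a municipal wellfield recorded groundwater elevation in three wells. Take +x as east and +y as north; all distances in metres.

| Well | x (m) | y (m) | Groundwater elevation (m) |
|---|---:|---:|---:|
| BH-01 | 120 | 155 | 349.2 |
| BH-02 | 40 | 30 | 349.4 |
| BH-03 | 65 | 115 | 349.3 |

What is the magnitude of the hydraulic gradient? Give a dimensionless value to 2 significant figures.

0.0015

Taking BH-01 as reference: BH-02−BH-01 = (-80, -125, +0.2); BH-03−BH-01 = (-55, -40, +0.1).
Solve a·Δx + b·Δy = Δh: det = (-80)·(-40) − (-55)·(-125) = -3675.
∂h/∂x = [(+0.2)·(-40) − (+0.1)·(-125)] / -3675 = -0.001224
∂h/∂y = [(-80)·(+0.1) − (-55)·(+0.2)] / -3675 = -0.0008163
|∇h| = √(-0.001224² + -0.0008163²) = 0.001471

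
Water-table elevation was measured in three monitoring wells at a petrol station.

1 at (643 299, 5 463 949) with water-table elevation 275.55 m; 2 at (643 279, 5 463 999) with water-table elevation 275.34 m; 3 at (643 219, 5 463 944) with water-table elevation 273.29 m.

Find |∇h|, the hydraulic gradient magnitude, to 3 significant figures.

0.0287

Taking 1 as reference: 2−1 = (-20, 50, -0.21); 3−1 = (-80, -5, -2.26).
Solve a·Δx + b·Δy = Δh: det = (-20)·(-5) − (-80)·50 = 4100.
∂h/∂x = [(-0.21)·(-5) − (-2.26)·50] / 4100 = +0.02782
∂h/∂y = [(-20)·(-2.26) − (-80)·(-0.21)] / 4100 = +0.006927
|∇h| = √(0.02782² + 0.006927²) = 0.02867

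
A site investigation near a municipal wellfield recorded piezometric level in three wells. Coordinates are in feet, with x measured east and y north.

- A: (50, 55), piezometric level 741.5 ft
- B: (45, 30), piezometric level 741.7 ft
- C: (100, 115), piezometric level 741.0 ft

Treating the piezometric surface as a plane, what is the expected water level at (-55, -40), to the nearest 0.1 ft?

Differences from A: to B (Δx, Δy, Δh) = (-5, -25, +0.2); to C = (50, 60, -0.5).
Solve a·Δx + b·Δy = Δh: det = (-5)·60 − 50·(-25) = 950.
∂h/∂x = [(+0.2)·60 − (-0.5)·(-25)] / 950 = -0.0005263
∂h/∂y = [(-5)·(-0.5) − 50·(+0.2)] / 950 = -0.007895
h(-55, -40) = 741.5 + (-0.0005263)·(-105) + (-0.007895)·(-95) = 741.5 +0.055 +0.750 = 742.305 ft.

742.3 ft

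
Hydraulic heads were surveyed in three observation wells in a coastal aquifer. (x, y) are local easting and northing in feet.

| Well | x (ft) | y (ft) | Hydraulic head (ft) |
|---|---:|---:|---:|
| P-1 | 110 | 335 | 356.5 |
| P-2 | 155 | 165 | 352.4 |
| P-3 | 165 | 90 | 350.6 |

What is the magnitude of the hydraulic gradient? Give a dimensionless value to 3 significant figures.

0.0239

Taking P-1 as reference: P-2−P-1 = (45, -170, -4.1); P-3−P-1 = (55, -245, -5.9).
Solve a·Δx + b·Δy = Δh: det = 45·(-245) − 55·(-170) = -1675.
∂h/∂x = [(-4.1)·(-245) − (-5.9)·(-170)] / -1675 = -0.0008955
∂h/∂y = [45·(-5.9) − 55·(-4.1)] / -1675 = +0.02388
|∇h| = √(-0.0008955² + 0.02388²) = 0.0239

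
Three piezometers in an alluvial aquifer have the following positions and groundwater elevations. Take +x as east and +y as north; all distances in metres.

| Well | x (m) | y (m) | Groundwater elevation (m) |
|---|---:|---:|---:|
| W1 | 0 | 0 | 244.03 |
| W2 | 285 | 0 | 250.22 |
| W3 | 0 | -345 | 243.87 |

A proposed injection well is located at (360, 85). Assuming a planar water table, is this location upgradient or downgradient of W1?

upgradient

∂h/∂x = (250.22 − 244.03) / (285 − 0) = +0.02172
∂h/∂y = (243.87 − 244.03) / (-345 − 0) = +0.0004638
Head at (360, 85) = 244.03 + (+0.02172)·(360) + (+0.0004638)·(85) = 251.89 m.
That is higher than the 244.03 m at W1, so the point is upgradient.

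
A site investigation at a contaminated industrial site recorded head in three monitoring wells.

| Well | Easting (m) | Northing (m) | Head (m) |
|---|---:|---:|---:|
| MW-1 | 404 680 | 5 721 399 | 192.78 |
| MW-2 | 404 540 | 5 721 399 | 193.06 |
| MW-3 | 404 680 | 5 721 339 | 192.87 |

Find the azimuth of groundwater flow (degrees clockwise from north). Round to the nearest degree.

∂h/∂x = (193.06 − 192.78) / (404540 − 404680) = -0.002000
∂h/∂y = (192.87 − 192.78) / (5721339 − 5721399) = -0.001500
Flow direction (−∇h) has components (+0.002000 E, +0.001500 N).
Azimuth = atan2(E, N) = atan2(+0.002000, +0.001500) = 53.1° ≈ 053°.

053°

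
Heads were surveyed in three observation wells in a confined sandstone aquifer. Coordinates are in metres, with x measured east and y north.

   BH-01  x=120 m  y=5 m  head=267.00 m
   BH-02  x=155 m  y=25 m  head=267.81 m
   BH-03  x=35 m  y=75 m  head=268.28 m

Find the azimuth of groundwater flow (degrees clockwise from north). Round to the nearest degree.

With h = a·x + b·y + c and BH-01 as origin, the differences give:
  35·a + 20·b = +0.81
  (-85)·a + 70·b = +1.28
Eliminate b (×70 and ×20, subtract): 4150·a = 31.100 → a = ∂h/∂x = +0.007494
Back-substitute: b = ∂h/∂y = +0.02739.
Flow direction (−∇h) has components (-0.007494 E, -0.02739 N).
Azimuth = atan2(E, N) = atan2(-0.007494, -0.02739) = 195.3° ≈ 195°.

195°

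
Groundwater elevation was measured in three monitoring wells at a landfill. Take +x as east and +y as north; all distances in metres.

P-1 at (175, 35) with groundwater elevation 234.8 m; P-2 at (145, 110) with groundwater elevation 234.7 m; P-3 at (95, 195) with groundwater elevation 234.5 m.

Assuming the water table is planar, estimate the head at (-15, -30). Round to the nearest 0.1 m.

233.7 m

Three-point gradient (reference P-1): Δ to P-2 = (-30, 75, -0.1), Δ to P-3 = (-80, 160, -0.3).
∂h/∂x = +0.005417, ∂h/∂y = +0.0008333 (det = 1200).
h(-15, -30) = 234.8 + (+0.005417)·(-190) + (+0.0008333)·(-65) = 234.8 -1.029 -0.054 = 233.717 m.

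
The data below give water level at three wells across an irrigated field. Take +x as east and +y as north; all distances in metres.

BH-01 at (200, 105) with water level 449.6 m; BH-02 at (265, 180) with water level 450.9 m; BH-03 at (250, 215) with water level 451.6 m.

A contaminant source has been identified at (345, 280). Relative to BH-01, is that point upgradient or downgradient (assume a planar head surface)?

upgradient

Taking BH-01 as reference: BH-02−BH-01 = (65, 75, +1.3); BH-03−BH-01 = (50, 110, +2.0).
Solve a·Δx + b·Δy = Δh: det = 65·110 − 50·75 = 3400.
∂h/∂x = [(+1.3)·110 − (+2.0)·75] / 3400 = -0.002059
∂h/∂y = [65·(+2.0) − 50·(+1.3)] / 3400 = +0.01912
Head at (345, 280) = 449.6 + (-0.002059)·(145) + (+0.01912)·(175) = 452.65 m.
That is higher than the 449.6 m at BH-01, so the point is upgradient.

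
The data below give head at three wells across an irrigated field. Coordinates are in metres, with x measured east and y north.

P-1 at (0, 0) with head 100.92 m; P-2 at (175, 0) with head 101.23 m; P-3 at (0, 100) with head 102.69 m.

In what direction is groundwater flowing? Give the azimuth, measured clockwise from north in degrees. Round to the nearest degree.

186°

∂h/∂x = (101.23 − 100.92) / (175 − 0) = +0.001771
∂h/∂y = (102.69 − 100.92) / (100 − 0) = +0.01770
Flow direction (−∇h) has components (-0.001771 E, -0.01770 N).
Azimuth = atan2(E, N) = atan2(-0.001771, -0.01770) = 185.7° ≈ 186°.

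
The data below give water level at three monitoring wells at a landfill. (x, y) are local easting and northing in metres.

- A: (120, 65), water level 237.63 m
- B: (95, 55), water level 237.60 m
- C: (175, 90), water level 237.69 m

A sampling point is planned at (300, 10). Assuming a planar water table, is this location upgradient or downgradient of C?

Differences from A: to B (Δx, Δy, Δh) = (-25, -10, -0.03); to C = (55, 25, +0.06).
Determinant of the coordinate differences = (-25)·25 − 55·(-10) = -75.
∂h/∂x = [(-0.03)·25 − (+0.06)·(-10)] / -75 = +0.002000
∂h/∂y = [(-25)·(+0.06) − 55·(-0.03)] / -75 = -0.002000
Head at (300, 10) = 237.63 + (+0.002000)·(180) + (-0.002000)·(-55) = 238.10 m.
That is higher than the 237.69 m at C, so the point is upgradient.

upgradient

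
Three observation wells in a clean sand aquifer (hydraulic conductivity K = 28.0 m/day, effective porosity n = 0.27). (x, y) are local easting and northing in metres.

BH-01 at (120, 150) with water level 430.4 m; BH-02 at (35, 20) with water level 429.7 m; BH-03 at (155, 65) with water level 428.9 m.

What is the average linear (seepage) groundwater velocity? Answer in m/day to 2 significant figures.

Differences from BH-01: to BH-02 (Δx, Δy, Δh) = (-85, -130, -0.7); to BH-03 = (35, -85, -1.5).
Solve a·Δx + b·Δy = Δh: det = (-85)·(-85) − 35·(-130) = 11775.
∂h/∂x = [(-0.7)·(-85) − (-1.5)·(-130)] / 11775 = -0.01151
∂h/∂y = [(-85)·(-1.5) − 35·(-0.7)] / 11775 = +0.01291
|∇h| = √(-0.01151² + 0.01291²) = 0.0173
Seepage velocity v = K·i/n = 28.0 × 0.0173 / 0.27 = 1.794 m/day.

1.8 m/day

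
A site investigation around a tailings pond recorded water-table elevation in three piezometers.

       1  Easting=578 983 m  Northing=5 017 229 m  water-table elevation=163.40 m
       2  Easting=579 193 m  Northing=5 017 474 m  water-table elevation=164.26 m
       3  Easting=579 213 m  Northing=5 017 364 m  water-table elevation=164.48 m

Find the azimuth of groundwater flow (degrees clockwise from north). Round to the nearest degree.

With h = a·x + b·y + c and 1 as origin, the differences give:
  210·a + 245·b = +0.86
  230·a + 135·b = +1.08
Eliminate b (×135 and ×245, subtract): -28000·a = -148.500 → a = ∂h/∂x = +0.005304
Back-substitute: b = ∂h/∂y = -0.001036.
Flow direction (−∇h) has components (-0.005304 E, +0.001036 N).
Azimuth = atan2(E, N) = atan2(-0.005304, +0.001036) = 281.1° ≈ 281°.

281°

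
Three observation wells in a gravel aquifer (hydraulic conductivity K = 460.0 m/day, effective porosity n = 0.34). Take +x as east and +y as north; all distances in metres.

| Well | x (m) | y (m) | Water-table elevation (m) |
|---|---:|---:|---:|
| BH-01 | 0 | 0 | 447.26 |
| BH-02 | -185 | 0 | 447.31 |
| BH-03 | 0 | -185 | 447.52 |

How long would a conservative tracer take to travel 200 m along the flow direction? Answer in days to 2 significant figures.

100 days

∂h/∂x = (447.31 − 447.26) / (-185 − 0) = -0.0002703
∂h/∂y = (447.52 − 447.26) / (-185 − 0) = -0.001405
|∇h| = √(-0.0002703² + -0.001405²) = 0.001431
Seepage velocity v = K·i/n = 460.0 × 0.001431 / 0.34 = 1.936 m/day.
t = 200 / 1.936 = 103.3 days.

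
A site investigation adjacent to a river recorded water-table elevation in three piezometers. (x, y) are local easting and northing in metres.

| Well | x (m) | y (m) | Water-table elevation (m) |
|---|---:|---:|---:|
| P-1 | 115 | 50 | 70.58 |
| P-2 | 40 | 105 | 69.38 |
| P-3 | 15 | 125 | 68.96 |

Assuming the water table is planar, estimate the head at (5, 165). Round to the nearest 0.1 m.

Taking P-1 as reference: P-2−P-1 = (-75, 55, -1.20); P-3−P-1 = (-100, 75, -1.62).
Solve a·Δx + b·Δy = Δh: det = (-75)·75 − (-100)·55 = -125.
∂h/∂x = [(-1.20)·75 − (-1.62)·55] / -125 = +0.007200
∂h/∂y = [(-75)·(-1.62) − (-100)·(-1.20)] / -125 = -0.01200
h(5, 165) = 70.58 + (+0.007200)·(-110) + (-0.01200)·(115) = 70.58 -0.792 -1.380 = 68.408 m.

68.4 m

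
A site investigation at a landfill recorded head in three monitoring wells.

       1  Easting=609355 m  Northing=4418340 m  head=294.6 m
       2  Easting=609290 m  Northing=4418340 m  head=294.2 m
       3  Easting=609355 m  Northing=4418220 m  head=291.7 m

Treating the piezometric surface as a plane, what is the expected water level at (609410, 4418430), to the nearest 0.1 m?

297.1 m

∂h/∂x = (294.2 − 294.6) / (609290 − 609355) = +0.006154
∂h/∂y = (291.7 − 294.6) / (4418220 − 4418340) = +0.02417
h(609410, 4418430) = 294.6 + (+0.006154)·(55) + (+0.02417)·(90) = 294.6 +0.338 +2.175 = 297.113 m.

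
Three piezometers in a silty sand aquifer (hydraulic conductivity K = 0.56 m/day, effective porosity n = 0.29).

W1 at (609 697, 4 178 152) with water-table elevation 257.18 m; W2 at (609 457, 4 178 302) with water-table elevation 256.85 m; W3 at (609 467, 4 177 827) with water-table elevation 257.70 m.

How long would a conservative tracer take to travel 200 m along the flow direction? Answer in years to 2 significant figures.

Differences from W1: to W2 (Δx, Δy, Δh) = (-240, 150, -0.33); to W3 = (-230, -325, +0.52).
Solve a·Δx + b·Δy = Δh: det = (-240)·(-325) − (-230)·150 = 112500.
∂h/∂x = [(-0.33)·(-325) − (+0.52)·150] / 112500 = +0.0002600
∂h/∂y = [(-240)·(+0.52) − (-230)·(-0.33)] / 112500 = -0.001784
|∇h| = √(0.0002600² + -0.001784²) = 0.001803
Seepage velocity v = K·i/n = 0.56 × 0.001803 / 0.29 = 0.003482 m/day.
t = 200 / 0.003482 = 5.744e+04 days = 157 years.

160 years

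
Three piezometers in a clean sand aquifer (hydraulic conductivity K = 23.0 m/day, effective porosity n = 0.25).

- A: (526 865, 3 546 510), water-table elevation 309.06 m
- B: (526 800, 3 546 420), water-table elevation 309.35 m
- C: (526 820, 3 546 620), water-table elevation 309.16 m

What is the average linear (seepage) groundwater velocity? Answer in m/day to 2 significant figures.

Differences from A: to B (Δx, Δy, Δh) = (-65, -90, +0.29); to C = (-45, 110, +0.10).
Solve a·Δx + b·Δy = Δh: det = (-65)·110 − (-45)·(-90) = -11200.
∂h/∂x = [(+0.29)·110 − (+0.10)·(-90)] / -11200 = -0.003652
∂h/∂y = [(-65)·(+0.10) − (-45)·(+0.29)] / -11200 = -0.0005848
|∇h| = √(-0.003652² + -0.0005848²) = 0.003699
Seepage velocity v = K·i/n = 23.0 × 0.003699 / 0.25 = 0.3403 m/day.

0.34 m/day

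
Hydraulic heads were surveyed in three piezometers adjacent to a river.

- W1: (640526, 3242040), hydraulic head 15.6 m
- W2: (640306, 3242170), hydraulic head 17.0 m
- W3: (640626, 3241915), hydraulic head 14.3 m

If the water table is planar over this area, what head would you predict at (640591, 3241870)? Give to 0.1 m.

13.9 m

Three-point gradient (reference W1): Δ to W2 = (-220, 130, +1.4), Δ to W3 = (100, -125, -1.3).
∂h/∂x = -0.0004138, ∂h/∂y = +0.01007 (det = 14500).
h(640591, 3241870) = 15.6 + (-0.0004138)·(65) + (+0.01007)·(-170) = 15.6 -0.027 -1.712 = 13.861 m.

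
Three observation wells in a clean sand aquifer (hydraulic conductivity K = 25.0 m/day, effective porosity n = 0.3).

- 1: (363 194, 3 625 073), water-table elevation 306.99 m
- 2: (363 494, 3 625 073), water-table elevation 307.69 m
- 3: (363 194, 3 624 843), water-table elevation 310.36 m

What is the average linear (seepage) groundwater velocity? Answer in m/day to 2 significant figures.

1.2 m/day

∂h/∂x = (307.69 − 306.99) / (363494 − 363194) = +0.002333
∂h/∂y = (310.36 − 306.99) / (3624843 − 3625073) = -0.01465
|∇h| = √(0.002333² + -0.01465²) = 0.01483
Seepage velocity v = K·i/n = 25.0 × 0.01483 / 0.3 = 1.236 m/day.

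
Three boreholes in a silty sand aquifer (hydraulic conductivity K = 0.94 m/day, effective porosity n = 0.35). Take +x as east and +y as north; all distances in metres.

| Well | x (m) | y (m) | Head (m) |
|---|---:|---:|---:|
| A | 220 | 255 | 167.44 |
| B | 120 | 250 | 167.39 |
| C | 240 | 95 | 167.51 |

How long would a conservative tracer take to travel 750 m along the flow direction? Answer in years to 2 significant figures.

Taking A as reference: B−A = (-100, -5, -0.05); C−A = (20, -160, +0.07).
Solve a·Δx + b·Δy = Δh: det = (-100)·(-160) − 20·(-5) = 16100.
∂h/∂x = [(-0.05)·(-160) − (+0.07)·(-5)] / 16100 = +0.0005186
∂h/∂y = [(-100)·(+0.07) − 20·(-0.05)] / 16100 = -0.0003727
|∇h| = √(0.0005186² + -0.0003727²) = 0.0006386
Seepage velocity v = K·i/n = 0.94 × 0.0006386 / 0.35 = 0.001715 m/day.
t = 750 / 0.001715 = 4.373e+05 days = 1.2e+03 years.

1200 years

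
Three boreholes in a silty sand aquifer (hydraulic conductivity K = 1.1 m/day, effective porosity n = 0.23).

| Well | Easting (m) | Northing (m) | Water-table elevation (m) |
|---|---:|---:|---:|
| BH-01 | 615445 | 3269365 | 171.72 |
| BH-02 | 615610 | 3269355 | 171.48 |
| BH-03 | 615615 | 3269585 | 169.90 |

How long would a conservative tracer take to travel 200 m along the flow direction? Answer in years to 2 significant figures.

With h = a·x + b·y + c and BH-01 as origin, the differences give:
  165·a + (-10)·b = -0.24
  170·a + 220·b = -1.82
Eliminate b (×220 and ×(-10), subtract): 38000·a = -71.000 → a = ∂h/∂x = -0.001868
Back-substitute: b = ∂h/∂y = -0.006829.
|∇h| = √(-0.001868² + -0.006829²) = 0.00708
Seepage velocity v = K·i/n = 1.1 × 0.00708 / 0.23 = 0.03386 m/day.
t = 200 / 0.03386 = 5907 days = 16.2 years.

16 years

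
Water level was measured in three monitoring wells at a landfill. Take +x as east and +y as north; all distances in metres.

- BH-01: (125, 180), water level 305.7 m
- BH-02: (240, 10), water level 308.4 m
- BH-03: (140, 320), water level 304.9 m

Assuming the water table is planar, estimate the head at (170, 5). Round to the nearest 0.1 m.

With h = a·x + b·y + c and BH-01 as origin, the differences give:
  115·a + (-170)·b = +2.7
  15·a + 140·b = -0.8
Eliminate b (×140 and ×(-170), subtract): 18650·a = 242.00 → a = ∂h/∂x = +0.01298
Back-substitute: b = ∂h/∂y = -0.007105.
h(170, 5) = 305.7 + (+0.01298)·(45) + (-0.007105)·(-175) = 305.7 +0.584 +1.243 = 307.527 m.

307.5 m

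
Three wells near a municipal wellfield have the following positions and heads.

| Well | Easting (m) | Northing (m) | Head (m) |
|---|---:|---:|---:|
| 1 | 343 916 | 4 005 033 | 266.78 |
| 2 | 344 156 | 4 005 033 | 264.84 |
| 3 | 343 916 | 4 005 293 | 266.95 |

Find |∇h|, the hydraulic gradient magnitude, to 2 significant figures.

0.0081

∂h/∂x = (264.84 − 266.78) / (344156 − 343916) = -0.008083
∂h/∂y = (266.95 − 266.78) / (4005293 − 4005033) = +0.0006538
|∇h| = √(-0.008083² + 0.0006538²) = 0.008109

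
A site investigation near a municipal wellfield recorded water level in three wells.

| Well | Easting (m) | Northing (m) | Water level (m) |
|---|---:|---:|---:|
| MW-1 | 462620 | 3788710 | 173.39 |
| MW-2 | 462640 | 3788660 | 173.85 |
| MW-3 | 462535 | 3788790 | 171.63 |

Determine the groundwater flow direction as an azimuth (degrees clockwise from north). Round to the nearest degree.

274°

With h = a·x + b·y + c and MW-1 as origin, the differences give:
  20·a + (-50)·b = +0.46
  (-85)·a + 80·b = -1.76
Eliminate b (×80 and ×(-50), subtract): -2650·a = -51.200 → a = ∂h/∂x = +0.01932
Back-substitute: b = ∂h/∂y = -0.001472.
Flow direction (−∇h) has components (-0.01932 E, +0.001472 N).
Azimuth = atan2(E, N) = atan2(-0.01932, +0.001472) = 274.4° ≈ 274°.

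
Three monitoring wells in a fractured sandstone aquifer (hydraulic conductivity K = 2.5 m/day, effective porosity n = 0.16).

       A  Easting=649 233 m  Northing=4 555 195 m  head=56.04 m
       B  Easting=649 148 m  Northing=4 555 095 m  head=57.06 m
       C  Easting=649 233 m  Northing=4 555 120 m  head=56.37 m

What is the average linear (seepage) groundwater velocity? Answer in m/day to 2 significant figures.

Three-point gradient (reference A): Δ to B = (-85, -100, +1.02), Δ to C = (0, -75, +0.33).
∂h/∂x = -0.006824, ∂h/∂y = -0.004400 (det = 6375).
|∇h| = √(-0.006824² + -0.004400²) = 0.00812
Seepage velocity v = K·i/n = 2.5 × 0.00812 / 0.16 = 0.1269 m/day.

0.13 m/day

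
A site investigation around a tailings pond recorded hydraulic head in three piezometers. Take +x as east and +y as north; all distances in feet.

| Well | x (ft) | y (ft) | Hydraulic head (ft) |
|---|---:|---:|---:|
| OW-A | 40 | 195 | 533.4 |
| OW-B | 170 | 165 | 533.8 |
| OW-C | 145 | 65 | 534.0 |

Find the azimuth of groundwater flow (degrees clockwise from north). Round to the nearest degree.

With h = a·x + b·y + c and OW-A as origin, the differences give:
  130·a + (-30)·b = +0.4
  105·a + (-130)·b = +0.6
Eliminate b (×(-130) and ×(-30), subtract): -13750·a = -34.00 → a = ∂h/∂x = +0.002473
Back-substitute: b = ∂h/∂y = -0.002618.
Flow direction (−∇h) has components (-0.002473 E, +0.002618 N).
Azimuth = atan2(E, N) = atan2(-0.002473, +0.002618) = 316.6° ≈ 317°.

317°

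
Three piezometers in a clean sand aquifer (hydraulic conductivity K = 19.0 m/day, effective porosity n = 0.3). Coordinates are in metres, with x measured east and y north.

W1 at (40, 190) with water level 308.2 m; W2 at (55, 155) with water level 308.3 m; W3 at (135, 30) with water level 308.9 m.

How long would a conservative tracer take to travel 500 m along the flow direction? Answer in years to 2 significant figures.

2.3 years

With h = a·x + b·y + c and W1 as origin, the differences give:
  15·a + (-35)·b = +0.1
  95·a + (-160)·b = +0.7
Eliminate b (×(-160) and ×(-35), subtract): 925·a = 8.50 → a = ∂h/∂x = +0.009189
Back-substitute: b = ∂h/∂y = +0.001081.
|∇h| = √(0.009189² + 0.001081²) = 0.009252
Seepage velocity v = K·i/n = 19.0 × 0.009252 / 0.3 = 0.586 m/day.
t = 500 / 0.586 = 853.2 days = 2.34 years.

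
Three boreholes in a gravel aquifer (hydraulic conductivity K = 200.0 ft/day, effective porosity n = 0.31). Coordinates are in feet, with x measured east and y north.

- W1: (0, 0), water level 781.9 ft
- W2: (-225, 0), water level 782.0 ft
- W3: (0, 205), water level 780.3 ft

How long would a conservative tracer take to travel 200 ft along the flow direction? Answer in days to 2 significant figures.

40 days

∂h/∂x = (782.0 − 781.9) / (-225 − 0) = -0.0004444
∂h/∂y = (780.3 − 781.9) / (205 − 0) = -0.007805
|∇h| = √(-0.0004444² + -0.007805²) = 0.007818
Seepage velocity v = K·i/n = 200.0 × 0.007818 / 0.31 = 5.044 ft/day.
t = 200 / 5.044 = 39.65 days.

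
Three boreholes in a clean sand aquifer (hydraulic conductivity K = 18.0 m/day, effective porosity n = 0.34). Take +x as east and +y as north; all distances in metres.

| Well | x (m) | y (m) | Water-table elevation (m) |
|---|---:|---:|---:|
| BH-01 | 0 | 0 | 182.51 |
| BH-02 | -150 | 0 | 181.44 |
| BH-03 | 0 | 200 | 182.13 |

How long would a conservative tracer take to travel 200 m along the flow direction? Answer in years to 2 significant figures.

1.4 years

∂h/∂x = (181.44 − 182.51) / (-150 − 0) = +0.007133
∂h/∂y = (182.13 − 182.51) / (200 − 0) = -0.001900
|∇h| = √(0.007133² + -0.001900²) = 0.007382
Seepage velocity v = K·i/n = 18.0 × 0.007382 / 0.34 = 0.3908 m/day.
t = 200 / 0.3908 = 511.8 days = 1.4 years.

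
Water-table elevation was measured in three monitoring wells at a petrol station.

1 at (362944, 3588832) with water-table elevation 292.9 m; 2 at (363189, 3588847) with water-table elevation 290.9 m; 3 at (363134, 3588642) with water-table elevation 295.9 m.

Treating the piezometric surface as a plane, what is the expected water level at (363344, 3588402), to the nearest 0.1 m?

With h = a·x + b·y + c and 1 as origin, the differences give:
  245·a + 15·b = -2.0
  190·a + (-190)·b = +3.0
Eliminate b (×(-190) and ×15, subtract): -49400·a = 335.00 → a = ∂h/∂x = -0.006781
Back-substitute: b = ∂h/∂y = -0.02257.
h(363344, 3588402) = 292.9 + (-0.006781)·(400) + (-0.02257)·(-430) = 292.9 -2.713 +9.705 = 299.893 m.

299.9 m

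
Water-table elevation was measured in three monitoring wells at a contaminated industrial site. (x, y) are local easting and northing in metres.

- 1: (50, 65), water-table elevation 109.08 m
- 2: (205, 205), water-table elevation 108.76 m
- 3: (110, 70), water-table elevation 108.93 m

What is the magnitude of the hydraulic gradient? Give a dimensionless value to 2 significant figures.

With h = a·x + b·y + c and 1 as origin, the differences give:
  155·a + 140·b = -0.32
  60·a + 5·b = -0.15
Eliminate b (×5 and ×140, subtract): -7625·a = 19.400 → a = ∂h/∂x = -0.002544
Back-substitute: b = ∂h/∂y = +0.0005311.
|∇h| = √(-0.002544² + 0.0005311²) = 0.002599

0.0026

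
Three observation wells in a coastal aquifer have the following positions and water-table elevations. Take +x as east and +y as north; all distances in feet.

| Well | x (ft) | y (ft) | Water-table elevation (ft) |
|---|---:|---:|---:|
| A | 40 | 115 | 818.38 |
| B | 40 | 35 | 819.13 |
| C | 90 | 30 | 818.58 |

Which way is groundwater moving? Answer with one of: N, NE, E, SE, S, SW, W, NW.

With h = a·x + b·y + c and A as origin, the differences give:
  0·a + (-80)·b = +0.75
  50·a + (-85)·b = +0.20
Eliminate b (×(-85) and ×(-80), subtract): 4000·a = -47.750 → a = ∂h/∂x = -0.01194
Back-substitute: b = ∂h/∂y = -0.009375.
Flow = −∇h = (+0.01194 east, +0.009375 north), which points northeast.

NE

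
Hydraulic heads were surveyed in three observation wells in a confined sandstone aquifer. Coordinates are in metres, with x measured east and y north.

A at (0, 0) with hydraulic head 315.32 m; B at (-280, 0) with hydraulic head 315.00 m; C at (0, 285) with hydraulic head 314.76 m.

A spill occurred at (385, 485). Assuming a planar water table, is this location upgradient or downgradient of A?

∂h/∂x = (315.00 − 315.32) / (-280 − 0) = +0.001143
∂h/∂y = (314.76 − 315.32) / (285 − 0) = -0.001965
Head at (385, 485) = 315.32 + (+0.001143)·(385) + (-0.001965)·(485) = 314.81 m.
That is lower than the 315.32 m at A, so the point is downgradient.

downgradient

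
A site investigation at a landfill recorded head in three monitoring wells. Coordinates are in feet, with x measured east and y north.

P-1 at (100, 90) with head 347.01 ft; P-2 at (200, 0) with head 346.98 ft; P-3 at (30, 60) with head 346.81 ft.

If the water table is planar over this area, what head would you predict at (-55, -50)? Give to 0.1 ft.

Differences from P-1: to P-2 (Δx, Δy, Δh) = (100, -90, -0.03); to P-3 = (-70, -30, -0.20).
Solve a·Δx + b·Δy = Δh: det = 100·(-30) − (-70)·(-90) = -9300.
∂h/∂x = [(-0.03)·(-30) − (-0.20)·(-90)] / -9300 = +0.001839
∂h/∂y = [100·(-0.20) − (-70)·(-0.03)] / -9300 = +0.002376
h(-55, -50) = 347.01 + (+0.001839)·(-155) + (+0.002376)·(-140) = 347.01 -0.285 -0.333 = 346.392 ft.

346.4 ft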